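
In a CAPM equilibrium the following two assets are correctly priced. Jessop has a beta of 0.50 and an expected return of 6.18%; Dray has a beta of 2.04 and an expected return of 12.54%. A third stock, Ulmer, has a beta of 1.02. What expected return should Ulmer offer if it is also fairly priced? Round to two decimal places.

MRP (SML slope) = (12.54% − 6.18%) / (2.04 − 0.50) = 6.36% / 1.54 = 4.1299%
R_f (intercept) = 6.18% − 0.50 × 4.1299% = 4.1151%
E(R_Ulmer) = R_f + β × MRP = 4.1151% + 1.02 × 4.1299% = 8.33%

8.33%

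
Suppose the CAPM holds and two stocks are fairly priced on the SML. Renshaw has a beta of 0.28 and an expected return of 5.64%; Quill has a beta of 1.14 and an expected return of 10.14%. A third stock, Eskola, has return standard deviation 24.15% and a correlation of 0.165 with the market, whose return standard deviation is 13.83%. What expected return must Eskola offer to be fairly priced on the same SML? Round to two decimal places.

5.68%

MRP = (10.14% − 5.64%) / (1.14 − 0.28) = 5.2326%
R_f = 5.64% − 0.28 × 5.2326% = 4.1749%
β_Eskola = ρ·σ_i/σ_m = 0.165 × 24.15 / 13.83 = 0.2881
E(R_Eskola) = R_f + β × MRP = 4.1749% + 0.2881 × 5.2326% = 5.68%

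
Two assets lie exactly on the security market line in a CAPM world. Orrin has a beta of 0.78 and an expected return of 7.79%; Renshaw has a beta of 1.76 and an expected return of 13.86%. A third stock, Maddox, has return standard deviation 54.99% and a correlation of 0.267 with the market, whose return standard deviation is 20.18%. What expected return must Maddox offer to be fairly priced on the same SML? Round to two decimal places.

7.47%

MRP = (13.86% − 7.79%) / (1.76 − 0.78) = 6.1939%
R_f = 7.79% − 0.78 × 6.1939% = 2.9588%
β_Maddox = ρ·σ_i/σ_m = 0.267 × 54.99 / 20.18 = 0.7276
E(R_Maddox) = R_f + β × MRP = 2.9588% + 0.7276 × 6.1939% = 7.47%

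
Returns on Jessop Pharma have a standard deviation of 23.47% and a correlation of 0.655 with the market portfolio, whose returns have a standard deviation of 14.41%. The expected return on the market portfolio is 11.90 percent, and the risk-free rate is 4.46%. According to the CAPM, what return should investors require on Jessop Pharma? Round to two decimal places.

β = ρ × σ_i / σ_m = 0.655 × 23.47% / 14.41% = 1.0668
MRP = 11.90% − 4.46% = 7.44%
E(R) = 4.46% + 1.0668 × 7.44% = 12.40%

12.40%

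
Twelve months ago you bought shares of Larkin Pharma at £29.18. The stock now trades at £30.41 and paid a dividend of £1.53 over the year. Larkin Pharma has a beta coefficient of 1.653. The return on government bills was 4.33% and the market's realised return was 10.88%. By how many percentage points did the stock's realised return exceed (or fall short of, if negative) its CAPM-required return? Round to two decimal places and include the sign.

Realised HPR = (P1 + D1 − P0) / P0 = (30.41 + 1.53 − 29.18) / 29.18 = 2.76 / 29.18 = 9.4585%
MRP = 10.88% − 4.33% = 6.55%
CAPM required = R_f + β·MRP = 4.33% + 1.653 × 6.55% = 15.15715%
α = realised − required = 9.4585% − 15.15715% = -5.70%

-5.70%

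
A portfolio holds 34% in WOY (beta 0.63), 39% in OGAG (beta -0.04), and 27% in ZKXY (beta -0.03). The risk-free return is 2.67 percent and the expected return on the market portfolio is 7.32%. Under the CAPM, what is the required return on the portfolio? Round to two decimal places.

3.56%

β_P = Σ w_i β_i = 0.34×0.63 + 0.39×-0.04 + 0.27×-0.03 = 0.1905
MRP = 7.32% − 2.67% = 4.65%
E(R_P) = R_f + β_P × MRP = 2.67% + 0.1905 × 4.65% = 3.56%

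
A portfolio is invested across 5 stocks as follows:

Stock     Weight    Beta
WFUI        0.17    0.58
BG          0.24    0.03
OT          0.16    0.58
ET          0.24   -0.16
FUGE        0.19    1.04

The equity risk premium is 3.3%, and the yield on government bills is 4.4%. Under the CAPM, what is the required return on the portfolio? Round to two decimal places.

β_P = Σ w_i β_i = 0.17×0.58 + 0.24×0.03 + 0.16×0.58 + 0.24×-0.16 + 0.19×1.04 = 0.3578
E(R_P) = R_f + β_P × MRP = 4.4% + 0.3578 × 3.3% = 5.58%

5.58%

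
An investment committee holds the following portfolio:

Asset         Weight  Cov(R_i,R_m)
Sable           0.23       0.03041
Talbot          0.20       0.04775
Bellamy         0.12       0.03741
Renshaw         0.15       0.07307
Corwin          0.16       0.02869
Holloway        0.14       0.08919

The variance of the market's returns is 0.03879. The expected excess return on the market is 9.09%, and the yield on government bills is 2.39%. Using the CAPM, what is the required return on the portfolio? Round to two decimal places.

13.89%

β_Sable = 0.03041 / 0.03879 = 0.7840
β_Talbot = 0.04775 / 0.03879 = 1.2310
β_Bellamy = 0.03741 / 0.03879 = 0.9644
β_Renshaw = 0.07307 / 0.03879 = 1.8837
β_Corwin = 0.02869 / 0.03879 = 0.7396
β_Holloway = 0.08919 / 0.03879 = 2.2993
β_P = Σ w_i β_i = 0.23×0.7840 + 0.20×1.2310 + 0.12×0.9644 + 0.15×1.8837 + 0.16×0.7396 + 0.14×2.2993 = 1.2650
E(R_P) = R_f + β_P × MRP = 2.39% + 1.2650 × 9.09% = 13.89%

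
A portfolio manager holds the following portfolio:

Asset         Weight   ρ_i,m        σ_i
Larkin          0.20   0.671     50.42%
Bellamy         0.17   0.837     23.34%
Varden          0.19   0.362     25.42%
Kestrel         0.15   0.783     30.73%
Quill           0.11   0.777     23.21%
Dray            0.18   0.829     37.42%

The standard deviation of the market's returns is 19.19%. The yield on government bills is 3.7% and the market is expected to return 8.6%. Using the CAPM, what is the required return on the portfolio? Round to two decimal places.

9.58%

β_Larkin = 0.671 × 50.42% / 19.19% = 1.7630
β_Bellamy = 0.837 × 23.34% / 19.19% = 1.0180
β_Varden = 0.362 × 25.42% / 19.19% = 0.4795
β_Kestrel = 0.783 × 30.73% / 19.19% = 1.2539
β_Quill = 0.777 × 23.21% / 19.19% = 0.9398
β_Dray = 0.829 × 37.42% / 19.19% = 1.6165
β_P = Σ w_i β_i = 0.20×1.7630 + 0.17×1.0180 + 0.19×0.4795 + 0.15×1.2539 + 0.11×0.9398 + 0.18×1.6165 = 1.1992
MRP = 8.6% − 3.7% = 4.90%
E(R_P) = R_f + β_P × MRP = 3.7% + 1.1992 × 4.9% = 9.58%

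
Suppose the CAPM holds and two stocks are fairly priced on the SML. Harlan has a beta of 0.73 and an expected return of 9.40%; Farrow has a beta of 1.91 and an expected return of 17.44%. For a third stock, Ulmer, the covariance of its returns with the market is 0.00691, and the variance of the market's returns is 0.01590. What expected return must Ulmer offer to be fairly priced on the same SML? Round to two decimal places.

MRP = (17.44% − 9.40%) / (1.91 − 0.73) = 6.8136%
R_f = 9.40% − 0.73 × 6.8136% = 4.4261%
β_Ulmer = Cov / Var(R_m) = 0.00691 / 0.01590 = 0.4346
E(R_Ulmer) = R_f + β × MRP = 4.4261% + 0.4346 × 6.8136% = 7.39%

7.39%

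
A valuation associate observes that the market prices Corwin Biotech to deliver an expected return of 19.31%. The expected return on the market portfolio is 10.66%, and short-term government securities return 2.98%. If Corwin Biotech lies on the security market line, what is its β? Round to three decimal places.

MRP = 10.66% − 2.98% = 7.68%
β = (E(R) − R_f) / MRP = (19.31% − 2.98%) / 7.68% = 16.33% / 7.68% = 2.126

2.126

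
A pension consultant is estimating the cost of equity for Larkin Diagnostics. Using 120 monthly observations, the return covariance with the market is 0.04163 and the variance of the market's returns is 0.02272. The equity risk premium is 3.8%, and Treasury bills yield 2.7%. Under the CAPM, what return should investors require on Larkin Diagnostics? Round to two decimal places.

β = Cov(R_i, R_m) / Var(R_m) = 0.04163 / 0.02272 = 1.8323
E(R) = R_f + β × MRP = 2.7% + 1.8323 × 3.8% = 9.66%

9.66%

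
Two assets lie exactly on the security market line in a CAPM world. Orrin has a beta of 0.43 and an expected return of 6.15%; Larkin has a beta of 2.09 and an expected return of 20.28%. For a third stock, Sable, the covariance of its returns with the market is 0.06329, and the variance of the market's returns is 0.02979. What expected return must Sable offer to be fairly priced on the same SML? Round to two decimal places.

MRP = (20.28% − 6.15%) / (2.09 − 0.43) = 8.5120%
R_f = 6.15% − 0.43 × 8.5120% = 2.4898%
β_Sable = Cov / Var(R_m) = 0.06329 / 0.02979 = 2.1245
E(R_Sable) = R_f + β × MRP = 2.4898% + 2.1245 × 8.5120% = 20.57%

20.57%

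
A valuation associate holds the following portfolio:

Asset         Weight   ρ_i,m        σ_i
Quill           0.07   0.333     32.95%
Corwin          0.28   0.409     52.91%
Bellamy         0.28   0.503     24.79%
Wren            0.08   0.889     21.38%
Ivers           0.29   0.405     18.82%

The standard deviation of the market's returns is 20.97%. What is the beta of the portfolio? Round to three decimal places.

0.670

β_Quill = 0.333 × 32.95% / 20.97% = 0.5232
β_Corwin = 0.409 × 52.91% / 20.97% = 1.0320
β_Bellamy = 0.503 × 24.79% / 20.97% = 0.5946
β_Wren = 0.889 × 21.38% / 20.97% = 0.9064
β_Ivers = 0.405 × 18.82% / 20.97% = 0.3635
β_P = Σ w_i β_i = 0.07×0.5232 + 0.28×1.0320 + 0.28×0.5946 + 0.08×0.9064 + 0.29×0.3635 = 0.6700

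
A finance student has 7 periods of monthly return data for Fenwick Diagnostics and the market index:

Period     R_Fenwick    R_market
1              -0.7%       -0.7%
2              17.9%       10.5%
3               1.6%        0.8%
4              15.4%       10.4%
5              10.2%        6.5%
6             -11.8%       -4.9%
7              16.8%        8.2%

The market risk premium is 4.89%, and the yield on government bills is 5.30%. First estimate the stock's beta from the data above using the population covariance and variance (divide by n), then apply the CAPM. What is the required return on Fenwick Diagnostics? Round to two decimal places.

14.17%

Mean R_i = (-0.7 + 17.9 + 1.6 + 15.4 + 10.2 − 11.8 + 16.8) / 7 = 7.0571%
Mean R_m = (-0.7 + 10.5 + 0.8 + 10.4 + 6.5 − 4.9 + 8.2) / 7 = 4.4000%
Σ(R_i − R̄_i)(R_m − R̄_m) = 394.4000  ⇒  Cov = 394.4000 / 7 = 56.3429
Σ(R_m − R̄_m)² = 217.5200  ⇒  Var(R_m) = 217.5200 / 7 = 31.0743
β = Cov / Var(R_m) = 56.3429 / 31.0743 = 1.8132
E(R) = R_f + β × MRP = 5.30% + 1.8132 × 4.89% = 14.17%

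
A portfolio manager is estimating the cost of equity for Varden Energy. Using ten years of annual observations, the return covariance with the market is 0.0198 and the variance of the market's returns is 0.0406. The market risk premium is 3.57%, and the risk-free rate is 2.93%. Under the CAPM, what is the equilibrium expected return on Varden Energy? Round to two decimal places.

4.67%

β = Cov(R_i, R_m) / Var(R_m) = 0.0198 / 0.0406 = 0.4877
E(R) = R_f + β × MRP = 2.93% + 0.4877 × 3.57% = 4.67%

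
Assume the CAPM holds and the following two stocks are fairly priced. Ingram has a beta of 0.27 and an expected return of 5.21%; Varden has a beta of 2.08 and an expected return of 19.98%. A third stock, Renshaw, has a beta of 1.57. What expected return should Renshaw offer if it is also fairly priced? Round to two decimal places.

15.82%

MRP (SML slope) = (19.98% − 5.21%) / (2.08 − 0.27) = 14.77% / 1.81 = 8.1602%
R_f (intercept) = 5.21% − 0.27 × 8.1602% = 3.0067%
E(R_Renshaw) = R_f + β × MRP = 3.0067% + 1.57 × 8.1602% = 15.82%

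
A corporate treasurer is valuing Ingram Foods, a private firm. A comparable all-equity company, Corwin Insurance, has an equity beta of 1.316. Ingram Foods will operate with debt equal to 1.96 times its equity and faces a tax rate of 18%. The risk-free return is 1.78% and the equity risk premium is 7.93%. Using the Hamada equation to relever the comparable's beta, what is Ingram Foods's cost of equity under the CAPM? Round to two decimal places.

β_L = β_U × [1 + (1 − t)(D/E)] = 1.316 × [1 + (1 − 0.18) × 1.96]
    = 1.316 × [1 + 0.82 × 1.96] = 1.316 × 2.6072 = 3.4311
E(R) = R_f + β_L × MRP = 1.78% + 3.4311 × 7.93% = 28.99%

28.99%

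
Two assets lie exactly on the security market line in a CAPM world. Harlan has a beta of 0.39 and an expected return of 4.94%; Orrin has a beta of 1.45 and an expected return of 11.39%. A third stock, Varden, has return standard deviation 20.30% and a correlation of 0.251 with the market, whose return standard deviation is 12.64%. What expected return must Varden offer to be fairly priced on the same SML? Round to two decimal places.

5.02%

MRP = (11.39% − 4.94%) / (1.45 − 0.39) = 6.0849%
R_f = 4.94% − 0.39 × 6.0849% = 2.5669%
β_Varden = ρ·σ_i/σ_m = 0.251 × 20.30 / 12.64 = 0.4031
E(R_Varden) = R_f + β × MRP = 2.5669% + 0.4031 × 6.0849% = 5.02%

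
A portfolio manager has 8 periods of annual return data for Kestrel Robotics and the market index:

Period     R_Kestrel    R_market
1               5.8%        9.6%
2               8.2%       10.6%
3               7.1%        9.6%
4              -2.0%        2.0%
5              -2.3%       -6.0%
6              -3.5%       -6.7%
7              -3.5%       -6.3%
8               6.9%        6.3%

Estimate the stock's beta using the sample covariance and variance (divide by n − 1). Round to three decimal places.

Mean R_i = (5.8 + 8.2 + 7.1 − 2.0 − 2.3 − 3.5 − 3.5 + 6.9) / 8 = 2.0875%
Mean R_m = (9.6 + 10.6 + 9.6 + 2.0 − 6.0 − 6.7 − 6.3 + 6.3) / 8 = 2.3875%
Σ(R_i − R̄_i)(R_m − R̄_m) = 269.6588  ⇒  Cov = 269.6588 / 7 = 38.5227
Σ(R_m − R̄_m)² = 415.3488  ⇒  Var(R_m) = 415.3488 / 7 = 59.3355
β = Cov / Var(R_m) = 38.5227 / 59.3355 = 0.6492

0.649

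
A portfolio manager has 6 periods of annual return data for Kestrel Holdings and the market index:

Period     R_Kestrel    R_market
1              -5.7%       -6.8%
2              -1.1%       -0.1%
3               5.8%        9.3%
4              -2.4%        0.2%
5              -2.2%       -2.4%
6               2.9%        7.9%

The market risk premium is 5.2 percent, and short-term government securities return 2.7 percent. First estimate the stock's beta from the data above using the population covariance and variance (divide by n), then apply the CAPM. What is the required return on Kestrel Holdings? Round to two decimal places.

Mean R_i = (-5.7 − 1.1 + 5.8 − 2.4 − 2.2 + 2.9) / 6 = -0.4500%
Mean R_m = (-6.8 − 0.1 + 9.3 + 0.2 − 2.4 + 7.9) / 6 = 1.3500%
Σ(R_i − R̄_i)(R_m − R̄_m) = 124.1650  ⇒  Cov = 124.1650 / 6 = 20.6942
Σ(R_m − R̄_m)² = 190.0150  ⇒  Var(R_m) = 190.0150 / 6 = 31.6692
β = Cov / Var(R_m) = 20.6942 / 31.6692 = 0.6534
E(R) = R_f + β × MRP = 2.7% + 0.6534 × 5.2% = 6.10%

6.10%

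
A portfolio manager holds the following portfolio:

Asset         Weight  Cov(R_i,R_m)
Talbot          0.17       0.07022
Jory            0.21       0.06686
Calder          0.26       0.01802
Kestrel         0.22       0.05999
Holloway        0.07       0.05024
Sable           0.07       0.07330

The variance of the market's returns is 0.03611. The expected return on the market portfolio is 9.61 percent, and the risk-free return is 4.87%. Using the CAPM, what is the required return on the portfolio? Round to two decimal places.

β_Talbot = 0.07022 / 0.03611 = 1.9446
β_Jory = 0.06686 / 0.03611 = 1.8516
β_Calder = 0.01802 / 0.03611 = 0.4990
β_Kestrel = 0.05999 / 0.03611 = 1.6613
β_Holloway = 0.05024 / 0.03611 = 1.3913
β_Sable = 0.07330 / 0.03611 = 2.0299
β_P = Σ w_i β_i = 0.17×1.9446 + 0.21×1.8516 + 0.26×0.4990 + 0.22×1.6613 + 0.07×1.3913 + 0.07×2.0299 = 1.4541
MRP = 9.61% − 4.87% = 4.74%
E(R_P) = R_f + β_P × MRP = 4.87% + 1.4541 × 4.74% = 11.76%

11.76%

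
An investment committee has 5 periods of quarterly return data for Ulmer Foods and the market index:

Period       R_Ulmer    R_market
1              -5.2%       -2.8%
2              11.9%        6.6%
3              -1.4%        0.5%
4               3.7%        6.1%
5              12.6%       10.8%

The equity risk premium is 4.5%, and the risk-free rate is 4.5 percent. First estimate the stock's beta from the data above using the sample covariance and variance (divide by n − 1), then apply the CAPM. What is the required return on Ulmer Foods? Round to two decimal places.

10.71%

Mean R_i = (-5.2 + 11.9 − 1.4 + 3.7 + 12.6) / 5 = 4.3200%
Mean R_m = (-2.8 + 6.6 + 0.5 + 6.1 + 10.8) / 5 = 4.2400%
Σ(R_i − R̄_i)(R_m − R̄_m) = 159.4660  ⇒  Cov = 159.4660 / 4 = 39.8665
Σ(R_m − R̄_m)² = 115.6120  ⇒  Var(R_m) = 115.6120 / 4 = 28.9030
β = Cov / Var(R_m) = 39.8665 / 28.9030 = 1.3793
E(R) = R_f + β × MRP = 4.5% + 1.3793 × 4.5% = 10.71%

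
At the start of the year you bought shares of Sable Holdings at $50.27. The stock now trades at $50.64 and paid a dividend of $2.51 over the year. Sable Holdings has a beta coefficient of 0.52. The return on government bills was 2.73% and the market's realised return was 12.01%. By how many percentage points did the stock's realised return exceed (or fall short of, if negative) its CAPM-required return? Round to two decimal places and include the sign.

Realised HPR = (P1 + D1 − P0) / P0 = (50.64 + 2.51 − 50.27) / 50.27 = 2.88 / 50.27 = 5.7291%
MRP = 12.01% − 2.73% = 9.28%
CAPM required = R_f + β·MRP = 2.73% + 0.52 × 9.28% = 7.5556%
α = realised − required = 5.7291% − 7.5556% = -1.83%

-1.83%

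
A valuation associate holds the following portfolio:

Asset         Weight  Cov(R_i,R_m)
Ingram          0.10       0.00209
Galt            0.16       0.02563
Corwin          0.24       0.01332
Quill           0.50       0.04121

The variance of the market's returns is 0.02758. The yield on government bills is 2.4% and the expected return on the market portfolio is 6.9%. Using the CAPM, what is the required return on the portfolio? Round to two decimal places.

β_Ingram = 0.00209 / 0.02758 = 0.0758
β_Galt = 0.02563 / 0.02758 = 0.9293
β_Corwin = 0.01332 / 0.02758 = 0.4830
β_Quill = 0.04121 / 0.02758 = 1.4942
β_P = Σ w_i β_i = 0.10×0.0758 + 0.16×0.9293 + 0.24×0.4830 + 0.50×1.4942 = 1.0193
MRP = 6.9% − 2.4% = 4.50%
E(R_P) = R_f + β_P × MRP = 2.4% + 1.0193 × 4.5% = 6.99%

6.99%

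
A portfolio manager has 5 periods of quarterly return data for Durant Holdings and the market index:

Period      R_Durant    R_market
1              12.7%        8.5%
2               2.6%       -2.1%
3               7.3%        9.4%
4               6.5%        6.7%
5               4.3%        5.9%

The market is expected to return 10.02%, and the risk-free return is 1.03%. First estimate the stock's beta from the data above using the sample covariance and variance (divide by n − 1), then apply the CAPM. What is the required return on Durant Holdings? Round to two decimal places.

Mean R_i = (12.7 + 2.6 + 7.3 + 6.5 + 4.3) / 5 = 6.6800%
Mean R_m = (8.5 − 2.1 + 9.4 + 6.7 + 5.9) / 5 = 5.6800%
Σ(R_i − R̄_i)(R_m − R̄_m) = 50.3180  ⇒  Cov = 50.3180 / 4 = 12.5795
Σ(R_m − R̄_m)² = 83.4080  ⇒  Var(R_m) = 83.4080 / 4 = 20.8520
β = Cov / Var(R_m) = 12.5795 / 20.8520 = 0.6033
MRP = 10.02% − 1.03% = 8.99%
E(R) = R_f + β × MRP = 1.03% + 0.6033 × 8.99% = 6.45%

6.45%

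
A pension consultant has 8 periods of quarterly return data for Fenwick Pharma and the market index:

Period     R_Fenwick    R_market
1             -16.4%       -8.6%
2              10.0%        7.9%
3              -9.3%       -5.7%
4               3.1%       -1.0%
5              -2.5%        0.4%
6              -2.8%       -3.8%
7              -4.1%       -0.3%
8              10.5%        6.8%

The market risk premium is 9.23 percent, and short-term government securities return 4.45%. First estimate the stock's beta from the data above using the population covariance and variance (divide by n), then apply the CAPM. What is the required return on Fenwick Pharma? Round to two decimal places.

18.43%

Mean R_i = (-16.4 + 10.0 − 9.3 + 3.1 − 2.5 − 2.8 − 4.1 + 10.5) / 8 = -1.4375%
Mean R_m = (-8.6 + 7.9 − 5.7 − 1.0 + 0.4 − 3.8 − 0.3 + 6.8) / 8 = -0.5375%
Σ(R_i − R̄_i)(R_m − R̄_m) = 346.0388  ⇒  Cov = 346.0388 / 8 = 43.2549
Σ(R_m − R̄_m)² = 228.4788  ⇒  Var(R_m) = 228.4788 / 8 = 28.5599
β = Cov / Var(R_m) = 43.2549 / 28.5599 = 1.5145
E(R) = R_f + β × MRP = 4.45% + 1.5145 × 9.23% = 18.43%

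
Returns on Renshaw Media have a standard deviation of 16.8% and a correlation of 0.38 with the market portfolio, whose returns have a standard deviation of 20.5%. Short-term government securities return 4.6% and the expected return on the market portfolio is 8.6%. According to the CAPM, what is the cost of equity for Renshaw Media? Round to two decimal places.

5.85%

β = ρ × σ_i / σ_m = 0.38 × 16.8% / 20.5% = 0.3114
MRP = 8.6% − 4.6% = 4.00%
E(R) = 4.6% + 0.3114 × 4.0% = 5.85%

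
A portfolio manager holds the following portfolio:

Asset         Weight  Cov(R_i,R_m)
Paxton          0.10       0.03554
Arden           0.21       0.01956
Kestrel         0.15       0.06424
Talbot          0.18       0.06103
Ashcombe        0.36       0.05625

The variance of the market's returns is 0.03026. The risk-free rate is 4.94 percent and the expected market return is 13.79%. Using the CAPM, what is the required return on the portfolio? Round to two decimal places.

19.13%

β_Paxton = 0.03554 / 0.03026 = 1.1745
β_Arden = 0.01956 / 0.03026 = 0.6464
β_Kestrel = 0.06424 / 0.03026 = 2.1229
β_Talbot = 0.06103 / 0.03026 = 2.0169
β_Ashcombe = 0.05625 / 0.03026 = 1.8589
β_P = Σ w_i β_i = 0.10×1.1745 + 0.21×0.6464 + 0.15×2.1229 + 0.18×2.0169 + 0.36×1.8589 = 1.6039
MRP = 13.79% − 4.94% = 8.85%
E(R_P) = R_f + β_P × MRP = 4.94% + 1.6039 × 8.85% = 19.13%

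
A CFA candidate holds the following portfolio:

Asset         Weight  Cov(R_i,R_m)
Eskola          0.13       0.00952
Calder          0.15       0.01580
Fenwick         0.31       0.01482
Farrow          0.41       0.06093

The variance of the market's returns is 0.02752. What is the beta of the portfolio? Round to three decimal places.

1.206

β_Eskola = 0.00952 / 0.02752 = 0.3459
β_Calder = 0.01580 / 0.02752 = 0.5741
β_Fenwick = 0.01482 / 0.02752 = 0.5385
β_Farrow = 0.06093 / 0.02752 = 2.2140
β_P = Σ w_i β_i = 0.13×0.3459 + 0.15×0.5741 + 0.31×0.5385 + 0.41×2.2140 = 1.2058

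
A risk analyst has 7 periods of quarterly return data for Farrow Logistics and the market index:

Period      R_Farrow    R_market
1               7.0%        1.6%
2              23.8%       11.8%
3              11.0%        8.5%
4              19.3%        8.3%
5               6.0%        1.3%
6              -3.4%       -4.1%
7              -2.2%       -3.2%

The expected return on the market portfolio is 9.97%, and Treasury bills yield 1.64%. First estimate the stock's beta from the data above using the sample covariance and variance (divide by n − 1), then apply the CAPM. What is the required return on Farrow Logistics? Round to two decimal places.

Mean R_i = (7.0 + 23.8 + 11.0 + 19.3 + 6.0 − 3.4 − 2.2) / 7 = 8.7857%
Mean R_m = (1.6 + 11.8 + 8.5 + 8.3 + 1.3 − 4.1 − 3.2) / 7 = 3.4571%
Σ(R_i − R̄_i)(R_m − R̄_m) = 361.8957  ⇒  Cov = 361.8957 / 6 = 60.3160
Σ(R_m − R̄_m)² = 228.0171  ⇒  Var(R_m) = 228.0171 / 6 = 38.0029
β = Cov / Var(R_m) = 60.3160 / 38.0029 = 1.5871
MRP = 9.97% − 1.64% = 8.33%
E(R) = R_f + β × MRP = 1.64% + 1.5871 × 8.33% = 14.86%

14.86%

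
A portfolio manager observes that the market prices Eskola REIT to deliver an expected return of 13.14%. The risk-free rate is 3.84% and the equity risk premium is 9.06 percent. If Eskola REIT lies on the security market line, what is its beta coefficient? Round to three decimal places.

1.026

β = (E(R) − R_f) / MRP = (13.14% − 3.84%) / 9.06% = 9.30% / 9.06% = 1.026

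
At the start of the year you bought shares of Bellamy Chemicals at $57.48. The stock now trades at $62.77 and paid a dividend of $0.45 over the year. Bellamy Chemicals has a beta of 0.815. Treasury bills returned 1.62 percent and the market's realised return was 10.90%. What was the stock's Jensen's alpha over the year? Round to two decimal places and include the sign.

+0.80%

Realised HPR = (P1 + D1 − P0) / P0 = (62.77 + 0.45 − 57.48) / 57.48 = 5.74 / 57.48 = 9.9861%
MRP = 10.90% − 1.62% = 9.28%
CAPM required = R_f + β·MRP = 1.62% + 0.815 × 9.28% = 9.18320%
α = realised − required = 9.9861% − 9.18320% = +0.80%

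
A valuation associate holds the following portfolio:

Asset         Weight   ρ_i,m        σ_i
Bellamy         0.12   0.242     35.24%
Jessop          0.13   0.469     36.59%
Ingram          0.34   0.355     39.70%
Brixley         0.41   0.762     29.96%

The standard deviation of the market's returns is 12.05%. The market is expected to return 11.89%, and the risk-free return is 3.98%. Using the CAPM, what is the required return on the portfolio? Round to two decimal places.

15.41%

β_Bellamy = 0.242 × 35.24% / 12.05% = 0.7077
β_Jessop = 0.469 × 36.59% / 12.05% = 1.4241
β_Ingram = 0.355 × 39.70% / 12.05% = 1.1696
β_Brixley = 0.762 × 29.96% / 12.05% = 1.8946
β_P = Σ w_i β_i = 0.12×0.7077 + 0.13×1.4241 + 0.34×1.1696 + 0.41×1.8946 = 1.4445
MRP = 11.89% − 3.98% = 7.91%
E(R_P) = R_f + β_P × MRP = 3.98% + 1.4445 × 7.91% = 15.41%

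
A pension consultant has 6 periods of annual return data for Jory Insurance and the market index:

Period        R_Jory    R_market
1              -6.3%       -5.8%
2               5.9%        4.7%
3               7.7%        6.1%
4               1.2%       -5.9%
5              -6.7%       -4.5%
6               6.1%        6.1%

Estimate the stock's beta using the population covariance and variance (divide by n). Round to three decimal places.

0.922

Mean R_i = (-6.3 + 5.9 + 7.7 + 1.2 − 6.7 + 6.1) / 6 = 1.3167%
Mean R_m = (-5.8 + 4.7 + 6.1 − 5.9 − 4.5 + 6.1) / 6 = 0.1167%
Σ(R_i − R̄_i)(R_m − R̄_m) = 170.5983  ⇒  Cov = 170.5983 / 6 = 28.4331
Σ(R_m − R̄_m)² = 185.1283  ⇒  Var(R_m) = 185.1283 / 6 = 30.8547
β = Cov / Var(R_m) = 28.4331 / 30.8547 = 0.9215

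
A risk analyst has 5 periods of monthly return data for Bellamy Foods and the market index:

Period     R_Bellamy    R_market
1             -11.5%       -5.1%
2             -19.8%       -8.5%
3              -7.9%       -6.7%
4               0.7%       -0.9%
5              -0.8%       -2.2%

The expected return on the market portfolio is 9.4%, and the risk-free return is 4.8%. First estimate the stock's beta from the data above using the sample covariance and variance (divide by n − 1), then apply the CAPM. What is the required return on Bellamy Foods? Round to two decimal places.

16.17%

Mean R_i = (-11.5 − 19.8 − 7.9 + 0.7 − 0.8) / 5 = -7.8600%
Mean R_m = (-5.1 − 8.5 − 6.7 − 0.9 − 2.2) / 5 = -4.6800%
Σ(R_i − R̄_i)(R_m − R̄_m) = 97.0860  ⇒  Cov = 97.0860 / 4 = 24.2715
Σ(R_m − R̄_m)² = 39.2880  ⇒  Var(R_m) = 39.2880 / 4 = 9.8220
β = Cov / Var(R_m) = 24.2715 / 9.8220 = 2.4711
MRP = 9.4% − 4.8% = 4.60%
E(R) = R_f + β × MRP = 4.8% + 2.4711 × 4.6% = 16.17%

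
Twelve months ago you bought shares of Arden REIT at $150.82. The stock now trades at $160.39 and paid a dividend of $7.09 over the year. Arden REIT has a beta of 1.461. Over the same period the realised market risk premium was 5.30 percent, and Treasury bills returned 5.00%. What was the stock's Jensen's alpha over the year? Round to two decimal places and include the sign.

Realised HPR = (P1 + D1 − P0) / P0 = (160.39 + 7.09 − 150.82) / 150.82 = 16.66 / 150.82 = 11.0463%
CAPM required = R_f + β·MRP = 5.00% + 1.461 × 5.30% = 12.74330%
α = realised − required = 11.0463% − 12.74330% = -1.70%

-1.70%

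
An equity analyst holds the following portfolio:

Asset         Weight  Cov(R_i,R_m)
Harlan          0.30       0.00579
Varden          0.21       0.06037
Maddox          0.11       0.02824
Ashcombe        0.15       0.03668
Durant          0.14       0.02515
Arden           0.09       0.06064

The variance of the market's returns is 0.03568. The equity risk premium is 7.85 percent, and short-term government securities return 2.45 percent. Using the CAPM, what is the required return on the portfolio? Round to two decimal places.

9.49%

β_Harlan = 0.00579 / 0.03568 = 0.1623
β_Varden = 0.06037 / 0.03568 = 1.6920
β_Maddox = 0.02824 / 0.03568 = 0.7915
β_Ashcombe = 0.03668 / 0.03568 = 1.0280
β_Durant = 0.02515 / 0.03568 = 0.7049
β_Arden = 0.06064 / 0.03568 = 1.6996
β_P = Σ w_i β_i = 0.30×0.1623 + 0.21×1.6920 + 0.11×0.7915 + 0.15×1.0280 + 0.14×0.7049 + 0.09×1.6996 = 0.8969
E(R_P) = R_f + β_P × MRP = 2.45% + 0.8969 × 7.85% = 9.49%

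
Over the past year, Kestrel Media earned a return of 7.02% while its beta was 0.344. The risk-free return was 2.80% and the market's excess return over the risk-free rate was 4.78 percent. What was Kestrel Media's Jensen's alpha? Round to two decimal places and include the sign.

CAPM benchmark = R_f + β(R_m − R_f) = 2.80% + 0.344 × 4.78% = 4.44432%
α = actual − benchmark = 7.02% − 4.44432% = +2.58%

+2.58%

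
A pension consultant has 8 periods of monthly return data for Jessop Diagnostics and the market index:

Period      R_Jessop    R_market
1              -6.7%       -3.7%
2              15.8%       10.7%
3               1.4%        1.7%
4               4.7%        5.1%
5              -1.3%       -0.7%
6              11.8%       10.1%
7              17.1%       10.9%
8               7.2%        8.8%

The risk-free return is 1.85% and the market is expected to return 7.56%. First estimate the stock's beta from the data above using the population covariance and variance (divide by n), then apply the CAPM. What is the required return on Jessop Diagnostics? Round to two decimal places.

9.99%

Mean R_i = (-6.7 + 15.8 + 1.4 + 4.7 − 1.3 + 11.8 + 17.1 + 7.2) / 8 = 6.2500%
Mean R_m = (-3.7 + 10.7 + 1.7 + 5.1 − 0.7 + 10.1 + 10.9 + 8.8) / 8 = 5.3625%
Σ(R_i − R̄_i)(R_m − R̄_m) = 321.9150  ⇒  Cov = 321.9150 / 8 = 40.2394
Σ(R_m − R̄_m)² = 225.7788  ⇒  Var(R_m) = 225.7788 / 8 = 28.2224
β = Cov / Var(R_m) = 40.2394 / 28.2224 = 1.4258
MRP = 7.56% − 1.85% = 5.71%
E(R) = R_f + β × MRP = 1.85% + 1.4258 × 5.71% = 9.99%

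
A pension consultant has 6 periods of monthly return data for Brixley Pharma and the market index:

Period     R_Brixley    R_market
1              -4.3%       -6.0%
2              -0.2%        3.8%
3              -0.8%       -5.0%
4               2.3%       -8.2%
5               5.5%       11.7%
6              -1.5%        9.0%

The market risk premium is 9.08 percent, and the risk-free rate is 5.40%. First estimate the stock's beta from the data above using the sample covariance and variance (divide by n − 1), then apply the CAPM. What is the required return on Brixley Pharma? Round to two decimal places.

6.93%

Mean R_i = (-4.3 − 0.2 − 0.8 + 2.3 + 5.5 − 1.5) / 6 = 0.1667%
Mean R_m = (-6.0 + 3.8 − 5.0 − 8.2 + 11.7 + 9.0) / 6 = 0.8833%
Σ(R_i − R̄_i)(R_m − R̄_m) = 60.1467  ⇒  Cov = 60.1467 / 5 = 12.0293
Σ(R_m − R̄_m)² = 355.8883  ⇒  Var(R_m) = 355.8883 / 5 = 71.1777
β = Cov / Var(R_m) = 12.0293 / 71.1777 = 0.1690
E(R) = R_f + β × MRP = 5.40% + 0.1690 × 9.08% = 6.93%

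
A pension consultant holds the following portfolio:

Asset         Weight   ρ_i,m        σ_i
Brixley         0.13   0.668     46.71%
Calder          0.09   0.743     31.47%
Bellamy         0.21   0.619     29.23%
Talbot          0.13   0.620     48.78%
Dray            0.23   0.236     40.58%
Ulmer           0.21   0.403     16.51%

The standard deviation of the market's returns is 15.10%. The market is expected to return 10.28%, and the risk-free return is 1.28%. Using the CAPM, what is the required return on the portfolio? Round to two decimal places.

β_Brixley = 0.668 × 46.71% / 15.10% = 2.0664
β_Calder = 0.743 × 31.47% / 15.10% = 1.5485
β_Bellamy = 0.619 × 29.23% / 15.10% = 1.1982
β_Talbot = 0.620 × 48.78% / 15.10% = 2.0029
β_Dray = 0.236 × 40.58% / 15.10% = 0.6342
β_Ulmer = 0.403 × 16.51% / 15.10% = 0.4406
β_P = Σ w_i β_i = 0.13×2.0664 + 0.09×1.5485 + 0.21×1.1982 + 0.13×2.0029 + 0.23×0.6342 + 0.21×0.4406 = 1.1584
MRP = 10.28% − 1.28% = 9.00%
E(R_P) = R_f + β_P × MRP = 1.28% + 1.1584 × 9.00% = 11.71%

11.71%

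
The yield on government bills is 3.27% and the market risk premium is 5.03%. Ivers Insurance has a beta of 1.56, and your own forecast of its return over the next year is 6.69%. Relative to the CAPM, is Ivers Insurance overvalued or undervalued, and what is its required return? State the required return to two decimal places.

Required return = R_f + β·MRP = 3.27% + 1.56 × 5.03% = 11.12%
Forecast 6.69% < required 11.12% → the stock plots below the SML → overvalued.

Overvalued; required return 11.12%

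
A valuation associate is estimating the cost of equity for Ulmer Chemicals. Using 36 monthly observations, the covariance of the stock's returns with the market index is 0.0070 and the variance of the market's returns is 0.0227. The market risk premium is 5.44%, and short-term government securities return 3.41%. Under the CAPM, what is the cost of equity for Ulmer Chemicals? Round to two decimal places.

5.09%

β = Cov(R_i, R_m) / Var(R_m) = 0.0070 / 0.0227 = 0.3084
E(R) = R_f + β × MRP = 3.41% + 0.3084 × 5.44% = 5.09%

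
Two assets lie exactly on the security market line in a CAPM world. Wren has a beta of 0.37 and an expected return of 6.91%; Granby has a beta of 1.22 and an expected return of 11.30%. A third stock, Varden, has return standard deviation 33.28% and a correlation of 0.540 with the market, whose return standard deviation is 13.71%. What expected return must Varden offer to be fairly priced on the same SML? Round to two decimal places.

11.77%

MRP = (11.30% − 6.91%) / (1.22 − 0.37) = 5.1647%
R_f = 6.91% − 0.37 × 5.1647% = 4.9991%
β_Varden = ρ·σ_i/σ_m = 0.540 × 33.28 / 13.71 = 1.3108
E(R_Varden) = R_f + β × MRP = 4.9991% + 1.3108 × 5.1647% = 11.77%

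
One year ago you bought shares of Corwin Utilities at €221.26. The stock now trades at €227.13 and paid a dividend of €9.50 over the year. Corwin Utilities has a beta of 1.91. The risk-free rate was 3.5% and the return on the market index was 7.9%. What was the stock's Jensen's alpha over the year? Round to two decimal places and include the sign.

Realised HPR = (P1 + D1 − P0) / P0 = (227.13 + 9.50 − 221.26) / 221.26 = 15.37 / 221.26 = 6.9466%
MRP = 7.9% − 3.5% = 4.40%
CAPM required = R_f + β·MRP = 3.5% + 1.91 × 4.4% = 11.9040%
α = realised − required = 6.9466% − 11.9040% = -4.96%

-4.96%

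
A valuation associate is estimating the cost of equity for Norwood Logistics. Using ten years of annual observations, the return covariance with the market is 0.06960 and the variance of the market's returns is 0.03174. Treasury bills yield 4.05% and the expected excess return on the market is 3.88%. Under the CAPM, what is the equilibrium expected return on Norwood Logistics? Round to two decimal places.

β = Cov(R_i, R_m) / Var(R_m) = 0.06960 / 0.03174 = 2.1928
E(R) = R_f + β × MRP = 4.05% + 2.1928 × 3.88% = 12.56%

12.56%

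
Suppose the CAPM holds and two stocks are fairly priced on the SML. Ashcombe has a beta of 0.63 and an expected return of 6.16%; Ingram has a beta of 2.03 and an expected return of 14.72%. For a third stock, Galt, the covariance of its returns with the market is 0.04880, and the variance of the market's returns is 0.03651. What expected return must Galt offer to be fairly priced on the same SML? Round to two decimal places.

10.48%

MRP = (14.72% − 6.16%) / (2.03 − 0.63) = 6.1143%
R_f = 6.16% − 0.63 × 6.1143% = 2.3080%
β_Galt = Cov / Var(R_m) = 0.04880 / 0.03651 = 1.3366
E(R_Galt) = R_f + β × MRP = 2.3080% + 1.3366 × 6.1143% = 10.48%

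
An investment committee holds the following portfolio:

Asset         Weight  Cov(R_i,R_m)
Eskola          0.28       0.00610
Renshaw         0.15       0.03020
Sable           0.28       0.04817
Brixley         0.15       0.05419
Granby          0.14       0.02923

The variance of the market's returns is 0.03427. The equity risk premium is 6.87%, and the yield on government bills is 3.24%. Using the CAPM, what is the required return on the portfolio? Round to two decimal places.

9.64%

β_Eskola = 0.00610 / 0.03427 = 0.1780
β_Renshaw = 0.03020 / 0.03427 = 0.8812
β_Sable = 0.04817 / 0.03427 = 1.4056
β_Brixley = 0.05419 / 0.03427 = 1.5813
β_Granby = 0.02923 / 0.03427 = 0.8529
β_P = Σ w_i β_i = 0.28×0.1780 + 0.15×0.8812 + 0.28×1.4056 + 0.15×1.5813 + 0.14×0.8529 = 0.9322
E(R_P) = R_f + β_P × MRP = 3.24% + 0.9322 × 6.87% = 9.64%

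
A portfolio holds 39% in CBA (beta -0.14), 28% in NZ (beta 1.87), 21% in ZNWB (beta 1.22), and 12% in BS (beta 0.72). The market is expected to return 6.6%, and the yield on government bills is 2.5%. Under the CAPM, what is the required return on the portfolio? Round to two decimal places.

5.83%

β_P = Σ w_i β_i = 0.39×-0.14 + 0.28×1.87 + 0.21×1.22 + 0.12×0.72 = 0.8116
MRP = 6.6% − 2.5% = 4.10%
E(R_P) = R_f + β_P × MRP = 2.5% + 0.8116 × 4.1% = 5.83%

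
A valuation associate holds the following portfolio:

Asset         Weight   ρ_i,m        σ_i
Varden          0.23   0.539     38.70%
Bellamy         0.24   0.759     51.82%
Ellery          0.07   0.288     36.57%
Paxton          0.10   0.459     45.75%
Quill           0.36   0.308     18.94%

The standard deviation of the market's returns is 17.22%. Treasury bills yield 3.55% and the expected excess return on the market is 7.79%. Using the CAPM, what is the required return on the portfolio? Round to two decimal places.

12.22%

β_Varden = 0.539 × 38.70% / 17.22% = 1.2113
β_Bellamy = 0.759 × 51.82% / 17.22% = 2.2841
β_Ellery = 0.288 × 36.57% / 17.22% = 0.6116
β_Paxton = 0.459 × 45.75% / 17.22% = 1.2195
β_Quill = 0.308 × 18.94% / 17.22% = 0.3388
β_P = Σ w_i β_i = 0.23×1.2113 + 0.24×2.2841 + 0.07×0.6116 + 0.10×1.2195 + 0.36×0.3388 = 1.1135
E(R_P) = R_f + β_P × MRP = 3.55% + 1.1135 × 7.79% = 12.22%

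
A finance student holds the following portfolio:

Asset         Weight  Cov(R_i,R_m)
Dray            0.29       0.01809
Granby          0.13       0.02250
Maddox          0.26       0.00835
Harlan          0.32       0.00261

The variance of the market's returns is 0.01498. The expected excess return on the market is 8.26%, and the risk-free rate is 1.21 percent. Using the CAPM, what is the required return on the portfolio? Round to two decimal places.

7.37%

β_Dray = 0.01809 / 0.01498 = 1.2076
β_Granby = 0.02250 / 0.01498 = 1.5020
β_Maddox = 0.00835 / 0.01498 = 0.5574
β_Harlan = 0.00261 / 0.01498 = 0.1742
β_P = Σ w_i β_i = 0.29×1.2076 + 0.13×1.5020 + 0.26×0.5574 + 0.32×0.1742 = 0.7461
E(R_P) = R_f + β_P × MRP = 1.21% + 0.7461 × 8.26% = 7.37%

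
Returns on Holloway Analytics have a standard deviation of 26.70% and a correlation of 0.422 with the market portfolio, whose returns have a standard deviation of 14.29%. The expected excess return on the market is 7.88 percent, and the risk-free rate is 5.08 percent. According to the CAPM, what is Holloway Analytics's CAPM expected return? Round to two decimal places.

β = ρ × σ_i / σ_m = 0.422 × 26.70% / 14.29% = 0.7885
E(R) = 5.08% + 0.7885 × 7.88% = 11.29%

11.29%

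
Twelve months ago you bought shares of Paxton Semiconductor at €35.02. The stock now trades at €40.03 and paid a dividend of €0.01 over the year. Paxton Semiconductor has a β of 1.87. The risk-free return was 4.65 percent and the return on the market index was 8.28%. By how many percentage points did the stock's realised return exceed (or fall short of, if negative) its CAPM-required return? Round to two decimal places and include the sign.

+2.90%

Realised HPR = (P1 + D1 − P0) / P0 = (40.03 + 0.01 − 35.02) / 35.02 = 5.02 / 35.02 = 14.3347%
MRP = 8.28% − 4.65% = 3.63%
CAPM required = R_f + β·MRP = 4.65% + 1.87 × 3.63% = 11.4381%
α = realised − required = 14.3347% − 11.4381% = +2.90%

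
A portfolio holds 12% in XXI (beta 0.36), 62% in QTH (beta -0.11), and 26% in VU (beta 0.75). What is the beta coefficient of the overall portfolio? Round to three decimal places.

0.170

β_P = Σ w_i β_i = 0.12×0.36 + 0.62×-0.11 + 0.26×0.75 = 0.1700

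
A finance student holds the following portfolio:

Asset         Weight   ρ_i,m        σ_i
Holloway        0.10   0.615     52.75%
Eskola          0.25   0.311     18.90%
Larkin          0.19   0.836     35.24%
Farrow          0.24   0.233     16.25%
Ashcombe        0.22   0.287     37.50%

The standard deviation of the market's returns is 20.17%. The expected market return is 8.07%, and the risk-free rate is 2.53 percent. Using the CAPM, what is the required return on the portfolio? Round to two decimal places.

β_Holloway = 0.615 × 52.75% / 20.17% = 1.6084
β_Eskola = 0.311 × 18.90% / 20.17% = 0.2914
β_Larkin = 0.836 × 35.24% / 20.17% = 1.4606
β_Farrow = 0.233 × 16.25% / 20.17% = 0.1877
β_Ashcombe = 0.287 × 37.50% / 20.17% = 0.5336
β_P = Σ w_i β_i = 0.10×1.6084 + 0.25×0.2914 + 0.19×1.4606 + 0.24×0.1877 + 0.22×0.5336 = 0.6736
MRP = 8.07% − 2.53% = 5.54%
E(R_P) = R_f + β_P × MRP = 2.53% + 0.6736 × 5.54% = 6.26%

6.26%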